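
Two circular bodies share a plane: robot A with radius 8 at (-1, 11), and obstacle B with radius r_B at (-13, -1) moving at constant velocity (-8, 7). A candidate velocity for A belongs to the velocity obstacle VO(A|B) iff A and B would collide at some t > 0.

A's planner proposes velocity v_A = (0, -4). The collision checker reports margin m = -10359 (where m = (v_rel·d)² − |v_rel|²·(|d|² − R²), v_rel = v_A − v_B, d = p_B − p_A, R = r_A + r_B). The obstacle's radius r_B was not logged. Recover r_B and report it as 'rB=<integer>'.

m = -10359
d = (-12, -12);  v_rel = (8, -11),  |v_rel|² = 185
v_rel×d = (8)·(-12) − (-11)·(-12) = -228
since m = R²·185 − (-228)²:  R² = (51984 + -10359) / 185 = 225
R = √225 = 15  ⇒  r_B = 15 − 8 = 7

rB=7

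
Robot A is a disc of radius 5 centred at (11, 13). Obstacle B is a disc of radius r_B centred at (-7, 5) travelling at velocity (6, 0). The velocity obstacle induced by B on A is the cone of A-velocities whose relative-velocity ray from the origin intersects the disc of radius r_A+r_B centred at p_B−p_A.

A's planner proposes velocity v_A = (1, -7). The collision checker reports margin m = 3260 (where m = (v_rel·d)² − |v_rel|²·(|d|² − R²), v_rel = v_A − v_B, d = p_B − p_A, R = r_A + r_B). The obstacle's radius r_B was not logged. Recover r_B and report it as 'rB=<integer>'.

m = 3260
d = (-18, -8);  v_rel = (-5, -7),  |v_rel|² = 74
v_rel×d = (-5)·(-8) − (-7)·(-18) = -86
since m = R²·74 − (-86)²:  R² = (7396 + 3260) / 74 = 144
R = √144 = 12  ⇒  r_B = 12 − 5 = 7

rB=7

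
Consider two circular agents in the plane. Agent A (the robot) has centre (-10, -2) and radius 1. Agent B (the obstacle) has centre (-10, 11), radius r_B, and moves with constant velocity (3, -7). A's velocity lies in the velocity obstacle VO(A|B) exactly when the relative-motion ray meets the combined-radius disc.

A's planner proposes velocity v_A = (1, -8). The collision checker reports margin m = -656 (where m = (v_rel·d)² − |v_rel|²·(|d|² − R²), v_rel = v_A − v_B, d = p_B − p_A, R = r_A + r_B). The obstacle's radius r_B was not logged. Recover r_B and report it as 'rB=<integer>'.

m = -656
d = (0, 13);  v_rel = (-2, -1),  |v_rel|² = 5
v_rel×d = (-2)·(13) − (-1)·(0) = -26
since m = R²·5 − (-26)²:  R² = (676 + -656) / 5 = 4
R = √4 = 2  ⇒  r_B = 2 − 1 = 1

rB=1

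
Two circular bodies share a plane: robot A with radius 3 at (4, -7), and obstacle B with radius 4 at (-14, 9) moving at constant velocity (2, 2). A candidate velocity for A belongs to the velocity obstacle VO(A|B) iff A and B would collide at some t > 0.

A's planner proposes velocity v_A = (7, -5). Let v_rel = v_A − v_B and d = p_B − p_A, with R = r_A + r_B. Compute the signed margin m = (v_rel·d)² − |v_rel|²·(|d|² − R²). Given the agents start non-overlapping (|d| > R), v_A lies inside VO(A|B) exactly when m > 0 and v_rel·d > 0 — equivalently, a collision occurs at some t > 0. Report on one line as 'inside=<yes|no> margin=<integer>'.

d = (-18, 16),  |d|² = 580;  R = 3+4 = 7,  c = 580−7² = 531
v_rel = (5, -7),  |v_rel|² = 74;  v_rel·d = (5)·(-18) + (-7)·(16) = -202
74·t² + 404·t + 531 = 0  ⇒  m = (-202)² − 74·531 = 1510
m = 1510 > 0,  v_rel·d = -202 < 0  ⇒  outside

inside=no margin=1510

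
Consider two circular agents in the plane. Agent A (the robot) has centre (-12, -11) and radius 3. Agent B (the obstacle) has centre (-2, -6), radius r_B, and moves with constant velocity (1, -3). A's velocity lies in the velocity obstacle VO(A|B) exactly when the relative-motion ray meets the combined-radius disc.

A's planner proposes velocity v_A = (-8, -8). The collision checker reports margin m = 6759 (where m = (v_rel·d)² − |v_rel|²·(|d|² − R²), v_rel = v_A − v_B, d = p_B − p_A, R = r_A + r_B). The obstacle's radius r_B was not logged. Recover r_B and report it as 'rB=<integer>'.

m = 6759
d = (10, 5);  v_rel = (-9, -5),  |v_rel|² = 106
v_rel×d = (-9)·(5) − (-5)·(10) = 5
since m = R²·106 − 5²:  R² = (25 + 6759) / 106 = 64
R = √64 = 8  ⇒  r_B = 8 − 3 = 5

rB=5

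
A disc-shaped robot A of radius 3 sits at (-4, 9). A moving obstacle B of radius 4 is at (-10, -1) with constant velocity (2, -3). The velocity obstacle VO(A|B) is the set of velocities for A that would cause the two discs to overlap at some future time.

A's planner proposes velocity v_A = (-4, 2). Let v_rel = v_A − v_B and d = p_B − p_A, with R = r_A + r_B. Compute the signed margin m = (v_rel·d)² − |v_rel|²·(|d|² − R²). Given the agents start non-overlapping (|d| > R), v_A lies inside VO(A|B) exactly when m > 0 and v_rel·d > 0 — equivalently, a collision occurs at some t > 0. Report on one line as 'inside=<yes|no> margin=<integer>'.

d = (-6, -10),  |d|² = 136;  R = 3+4 = 7,  c = 136−7² = 87
v_rel = (-6, 5),  |v_rel|² = 61;  v_rel·d = (-6)·(-6) + (5)·(-10) = -14
61·t² + 28·t + 87 = 0  ⇒  m = (-14)² − 61·87 = -5111
m = -5111 < 0,  v_rel·d = -14 < 0  ⇒  outside

inside=no margin=-5111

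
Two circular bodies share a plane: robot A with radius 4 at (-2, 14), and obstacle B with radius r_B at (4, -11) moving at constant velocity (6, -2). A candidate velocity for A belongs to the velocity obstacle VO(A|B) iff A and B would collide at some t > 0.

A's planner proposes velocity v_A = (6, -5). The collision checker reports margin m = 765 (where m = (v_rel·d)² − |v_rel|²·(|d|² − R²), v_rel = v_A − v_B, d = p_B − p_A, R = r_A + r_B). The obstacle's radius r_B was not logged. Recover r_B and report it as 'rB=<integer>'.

m = 765
d = (6, -25);  v_rel = (0, -3),  |v_rel|² = 9
v_rel×d = (0)·(-25) − (-3)·(6) = 18
since m = R²·9 − 18²:  R² = (324 + 765) / 9 = 121
R = √121 = 11  ⇒  r_B = 11 − 4 = 7

rB=7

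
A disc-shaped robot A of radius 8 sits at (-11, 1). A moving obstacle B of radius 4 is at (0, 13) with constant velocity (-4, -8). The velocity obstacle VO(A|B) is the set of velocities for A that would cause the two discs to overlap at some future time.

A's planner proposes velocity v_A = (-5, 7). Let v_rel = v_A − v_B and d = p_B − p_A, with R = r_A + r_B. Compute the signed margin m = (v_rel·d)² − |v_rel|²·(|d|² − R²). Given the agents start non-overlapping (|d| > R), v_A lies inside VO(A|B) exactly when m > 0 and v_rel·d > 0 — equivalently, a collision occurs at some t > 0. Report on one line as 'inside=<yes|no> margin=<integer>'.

d = (11, 12),  |d|² = 265;  R = 8+4 = 12,  c = 265−12² = 121
v_rel = (-1, 15),  |v_rel|² = 226;  v_rel·d = (-1)·(11) + (15)·(12) = 169
226·t² − 338·t + 121 = 0  ⇒  m = 169² − 226·121 = 1215
m = 1215 > 0,  v_rel·d = 169 > 0  ⇒  inside

inside=yes margin=1215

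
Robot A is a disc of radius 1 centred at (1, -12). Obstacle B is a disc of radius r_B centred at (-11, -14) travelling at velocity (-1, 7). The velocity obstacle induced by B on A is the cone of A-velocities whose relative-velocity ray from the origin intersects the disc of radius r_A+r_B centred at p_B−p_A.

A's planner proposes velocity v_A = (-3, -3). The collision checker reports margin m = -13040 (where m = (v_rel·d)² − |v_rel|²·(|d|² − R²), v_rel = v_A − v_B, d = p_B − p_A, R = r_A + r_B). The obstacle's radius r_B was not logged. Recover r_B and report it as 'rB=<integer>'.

m = -13040
d = (-12, -2);  v_rel = (-2, -10),  |v_rel|² = 104
v_rel×d = (-2)·(-2) − (-10)·(-12) = -116
since m = R²·104 − (-116)²:  R² = (13456 + -13040) / 104 = 4
R = √4 = 2  ⇒  r_B = 2 − 1 = 1

rB=1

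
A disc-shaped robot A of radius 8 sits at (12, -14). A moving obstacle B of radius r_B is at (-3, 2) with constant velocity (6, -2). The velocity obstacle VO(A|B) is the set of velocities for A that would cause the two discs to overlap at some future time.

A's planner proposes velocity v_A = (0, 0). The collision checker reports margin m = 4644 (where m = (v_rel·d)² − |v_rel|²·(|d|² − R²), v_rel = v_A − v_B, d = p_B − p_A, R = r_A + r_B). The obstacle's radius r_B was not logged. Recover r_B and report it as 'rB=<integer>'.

m = 4644
d = (-15, 16);  v_rel = (-6, 2),  |v_rel|² = 40
v_rel×d = (-6)·(16) − (2)·(-15) = -66
since m = R²·40 − (-66)²:  R² = (4356 + 4644) / 40 = 225
R = √225 = 15  ⇒  r_B = 15 − 8 = 7

rB=7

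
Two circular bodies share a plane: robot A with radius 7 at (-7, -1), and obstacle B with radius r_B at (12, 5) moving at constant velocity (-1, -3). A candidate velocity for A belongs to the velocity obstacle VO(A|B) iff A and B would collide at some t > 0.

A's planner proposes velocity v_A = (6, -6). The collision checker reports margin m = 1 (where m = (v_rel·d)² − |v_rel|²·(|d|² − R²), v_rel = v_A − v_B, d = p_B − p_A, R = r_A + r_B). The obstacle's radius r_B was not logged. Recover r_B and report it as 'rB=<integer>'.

m = 1
d = (19, 6);  v_rel = (7, -3),  |v_rel|² = 58
v_rel×d = (7)·(6) − (-3)·(19) = 99
since m = R²·58 − 99²:  R² = (9801 + 1) / 58 = 169
R = √169 = 13  ⇒  r_B = 13 − 7 = 6

rB=6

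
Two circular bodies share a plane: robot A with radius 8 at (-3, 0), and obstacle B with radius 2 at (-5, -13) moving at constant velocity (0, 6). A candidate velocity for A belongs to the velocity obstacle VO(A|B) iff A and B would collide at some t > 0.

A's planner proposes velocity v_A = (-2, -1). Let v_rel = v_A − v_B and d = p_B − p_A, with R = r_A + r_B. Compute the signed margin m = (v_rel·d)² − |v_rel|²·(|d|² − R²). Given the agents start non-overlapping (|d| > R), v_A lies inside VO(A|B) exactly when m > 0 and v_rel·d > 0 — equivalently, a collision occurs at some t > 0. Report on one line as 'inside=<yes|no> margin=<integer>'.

d = (-2, -13),  |d|² = 173;  R = 8+2 = 10,  c = 173−10² = 73
v_rel = (-2, -7),  |v_rel|² = 53;  v_rel·d = (-2)·(-2) + (-7)·(-13) = 95
53·t² − 190·t + 73 = 0  ⇒  m = 95² − 53·73 = 5156
m = 5156 > 0,  v_rel·d = 95 > 0  ⇒  inside

inside=yes margin=5156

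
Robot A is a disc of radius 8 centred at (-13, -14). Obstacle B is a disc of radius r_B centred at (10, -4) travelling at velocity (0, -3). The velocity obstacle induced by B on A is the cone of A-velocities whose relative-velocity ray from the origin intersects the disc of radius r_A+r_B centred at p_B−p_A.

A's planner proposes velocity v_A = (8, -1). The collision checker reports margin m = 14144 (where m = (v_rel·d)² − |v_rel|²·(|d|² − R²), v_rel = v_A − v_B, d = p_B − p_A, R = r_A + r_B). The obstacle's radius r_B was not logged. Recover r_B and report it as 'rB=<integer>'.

m = 14144
d = (23, 10);  v_rel = (8, 2),  |v_rel|² = 68
v_rel×d = (8)·(10) − (2)·(23) = 34
since m = R²·68 − 34²:  R² = (1156 + 14144) / 68 = 225
R = √225 = 15  ⇒  r_B = 15 − 8 = 7

rB=7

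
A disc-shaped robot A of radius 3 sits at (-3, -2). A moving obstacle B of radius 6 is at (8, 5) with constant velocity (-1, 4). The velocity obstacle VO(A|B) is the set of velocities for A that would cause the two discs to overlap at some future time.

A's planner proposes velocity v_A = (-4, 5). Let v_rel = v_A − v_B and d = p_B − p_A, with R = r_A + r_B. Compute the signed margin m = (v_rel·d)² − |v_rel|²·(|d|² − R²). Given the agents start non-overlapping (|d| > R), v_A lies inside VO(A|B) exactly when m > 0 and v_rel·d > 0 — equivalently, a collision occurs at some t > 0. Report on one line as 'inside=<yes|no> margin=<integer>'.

d = (11, 7),  |d|² = 170;  R = 3+6 = 9,  c = 170−9² = 89
v_rel = (-3, 1),  |v_rel|² = 10;  v_rel·d = (-3)·(11) + (1)·(7) = -26
10·t² + 52·t + 89 = 0  ⇒  m = (-26)² − 10·89 = -214
m = -214 < 0,  v_rel·d = -26 < 0  ⇒  outside

inside=no margin=-214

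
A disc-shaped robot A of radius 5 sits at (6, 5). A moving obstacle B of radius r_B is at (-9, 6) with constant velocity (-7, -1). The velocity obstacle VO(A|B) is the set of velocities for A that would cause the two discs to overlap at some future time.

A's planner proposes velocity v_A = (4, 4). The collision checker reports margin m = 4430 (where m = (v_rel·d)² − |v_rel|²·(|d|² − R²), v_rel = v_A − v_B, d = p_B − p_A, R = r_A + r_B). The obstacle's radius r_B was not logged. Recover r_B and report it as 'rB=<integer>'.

m = 4430
d = (-15, 1);  v_rel = (11, 5),  |v_rel|² = 146
v_rel×d = (11)·(1) − (5)·(-15) = 86
since m = R²·146 − 86²:  R² = (7396 + 4430) / 146 = 81
R = √81 = 9  ⇒  r_B = 9 − 5 = 4

rB=4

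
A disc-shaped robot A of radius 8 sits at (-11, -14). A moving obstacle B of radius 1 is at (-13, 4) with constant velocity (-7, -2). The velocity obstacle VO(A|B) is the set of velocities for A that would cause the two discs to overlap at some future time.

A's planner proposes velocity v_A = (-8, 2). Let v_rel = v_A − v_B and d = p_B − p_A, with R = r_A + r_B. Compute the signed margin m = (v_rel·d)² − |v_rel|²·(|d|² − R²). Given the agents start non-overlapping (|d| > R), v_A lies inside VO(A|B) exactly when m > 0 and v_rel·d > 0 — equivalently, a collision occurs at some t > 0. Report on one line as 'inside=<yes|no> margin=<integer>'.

d = (-2, 18),  |d|² = 328;  R = 8+1 = 9,  c = 328−9² = 247
v_rel = (-1, 4),  |v_rel|² = 17;  v_rel·d = (-1)·(-2) + (4)·(18) = 74
17·t² − 148·t + 247 = 0  ⇒  m = 74² − 17·247 = 1277
m = 1277 > 0,  v_rel·d = 74 > 0  ⇒  inside

inside=yes margin=1277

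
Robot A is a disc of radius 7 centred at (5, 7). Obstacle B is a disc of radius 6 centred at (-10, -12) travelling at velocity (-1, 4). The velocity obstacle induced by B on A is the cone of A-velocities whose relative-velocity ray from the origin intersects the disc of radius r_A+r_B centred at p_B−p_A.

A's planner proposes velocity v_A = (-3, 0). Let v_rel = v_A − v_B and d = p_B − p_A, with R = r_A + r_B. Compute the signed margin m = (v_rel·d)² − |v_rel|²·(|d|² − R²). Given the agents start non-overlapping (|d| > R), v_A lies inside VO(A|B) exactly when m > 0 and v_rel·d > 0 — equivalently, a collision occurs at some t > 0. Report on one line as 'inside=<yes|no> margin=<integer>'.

d = (-15, -19),  |d|² = 586;  R = 7+6 = 13,  c = 586−13² = 417
v_rel = (-2, -4),  |v_rel|² = 20;  v_rel·d = (-2)·(-15) + (-4)·(-19) = 106
20·t² − 212·t + 417 = 0  ⇒  m = 106² − 20·417 = 2896
m = 2896 > 0,  v_rel·d = 106 > 0  ⇒  inside

inside=yes margin=2896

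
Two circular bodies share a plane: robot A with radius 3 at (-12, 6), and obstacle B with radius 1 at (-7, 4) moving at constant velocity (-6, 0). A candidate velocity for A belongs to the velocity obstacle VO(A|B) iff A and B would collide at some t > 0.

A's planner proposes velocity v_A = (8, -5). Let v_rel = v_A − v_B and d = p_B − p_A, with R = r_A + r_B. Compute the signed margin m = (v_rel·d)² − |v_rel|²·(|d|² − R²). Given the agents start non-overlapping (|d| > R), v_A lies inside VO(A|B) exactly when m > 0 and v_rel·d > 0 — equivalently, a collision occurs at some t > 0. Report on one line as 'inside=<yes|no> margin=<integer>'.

d = (5, -2),  |d|² = 29;  R = 3+1 = 4,  c = 29−4² = 13
v_rel = (14, -5),  |v_rel|² = 221;  v_rel·d = (14)·(5) + (-5)·(-2) = 80
221·t² − 160·t + 13 = 0  ⇒  m = 80² − 221·13 = 3527
m = 3527 > 0,  v_rel·d = 80 > 0  ⇒  inside

inside=yes margin=3527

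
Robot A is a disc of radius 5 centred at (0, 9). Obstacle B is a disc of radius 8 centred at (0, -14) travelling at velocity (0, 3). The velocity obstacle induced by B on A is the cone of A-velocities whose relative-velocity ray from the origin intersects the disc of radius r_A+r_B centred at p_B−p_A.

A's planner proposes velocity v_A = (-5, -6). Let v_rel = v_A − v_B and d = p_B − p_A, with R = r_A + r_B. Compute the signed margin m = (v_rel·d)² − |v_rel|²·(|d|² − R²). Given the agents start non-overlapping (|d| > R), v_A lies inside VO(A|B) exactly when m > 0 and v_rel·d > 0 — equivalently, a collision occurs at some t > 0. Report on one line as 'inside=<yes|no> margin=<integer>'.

d = (0, -23),  |d|² = 529;  R = 5+8 = 13,  c = 529−13² = 360
v_rel = (-5, -9),  |v_rel|² = 106;  v_rel·d = (-5)·(0) + (-9)·(-23) = 207
106·t² − 414·t + 360 = 0  ⇒  m = 207² − 106·360 = 4689
m = 4689 > 0,  v_rel·d = 207 > 0  ⇒  inside

inside=yes margin=4689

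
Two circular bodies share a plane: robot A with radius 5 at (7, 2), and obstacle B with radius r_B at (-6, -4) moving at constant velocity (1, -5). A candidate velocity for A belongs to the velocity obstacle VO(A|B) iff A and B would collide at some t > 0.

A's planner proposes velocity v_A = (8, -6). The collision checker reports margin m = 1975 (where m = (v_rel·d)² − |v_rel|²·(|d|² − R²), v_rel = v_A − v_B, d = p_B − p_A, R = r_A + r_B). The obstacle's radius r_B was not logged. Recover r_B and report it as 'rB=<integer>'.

m = 1975
d = (-13, -6);  v_rel = (7, -1),  |v_rel|² = 50
v_rel×d = (7)·(-6) − (-1)·(-13) = -55
since m = R²·50 − (-55)²:  R² = (3025 + 1975) / 50 = 100
R = √100 = 10  ⇒  r_B = 10 − 5 = 5

rB=5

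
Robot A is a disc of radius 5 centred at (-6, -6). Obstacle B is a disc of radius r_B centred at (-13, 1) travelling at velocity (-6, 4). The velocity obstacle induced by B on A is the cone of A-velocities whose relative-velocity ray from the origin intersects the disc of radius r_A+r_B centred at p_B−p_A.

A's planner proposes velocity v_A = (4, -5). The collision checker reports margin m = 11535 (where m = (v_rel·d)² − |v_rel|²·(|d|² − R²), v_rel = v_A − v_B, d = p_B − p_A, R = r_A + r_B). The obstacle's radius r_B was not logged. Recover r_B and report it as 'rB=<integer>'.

m = 11535
d = (-7, 7);  v_rel = (10, -9),  |v_rel|² = 181
v_rel×d = (10)·(7) − (-9)·(-7) = 7
since m = R²·181 − 7²:  R² = (49 + 11535) / 181 = 64
R = √64 = 8  ⇒  r_B = 8 − 5 = 3

rB=3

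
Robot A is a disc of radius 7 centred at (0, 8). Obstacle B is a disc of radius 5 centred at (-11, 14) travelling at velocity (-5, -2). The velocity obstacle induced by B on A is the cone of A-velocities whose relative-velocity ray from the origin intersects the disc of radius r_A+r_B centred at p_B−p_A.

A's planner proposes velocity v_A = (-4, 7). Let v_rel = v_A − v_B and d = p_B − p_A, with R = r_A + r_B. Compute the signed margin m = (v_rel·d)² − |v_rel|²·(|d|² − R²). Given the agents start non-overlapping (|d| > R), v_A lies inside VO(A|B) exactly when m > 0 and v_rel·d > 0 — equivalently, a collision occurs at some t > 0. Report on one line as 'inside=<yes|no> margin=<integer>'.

d = (-11, 6),  |d|² = 157;  R = 7+5 = 12,  c = 157−12² = 13
v_rel = (1, 9),  |v_rel|² = 82;  v_rel·d = (1)·(-11) + (9)·(6) = 43
82·t² − 86·t + 13 = 0  ⇒  m = 43² − 82·13 = 783
m = 783 > 0,  v_rel·d = 43 > 0  ⇒  inside

inside=yes margin=783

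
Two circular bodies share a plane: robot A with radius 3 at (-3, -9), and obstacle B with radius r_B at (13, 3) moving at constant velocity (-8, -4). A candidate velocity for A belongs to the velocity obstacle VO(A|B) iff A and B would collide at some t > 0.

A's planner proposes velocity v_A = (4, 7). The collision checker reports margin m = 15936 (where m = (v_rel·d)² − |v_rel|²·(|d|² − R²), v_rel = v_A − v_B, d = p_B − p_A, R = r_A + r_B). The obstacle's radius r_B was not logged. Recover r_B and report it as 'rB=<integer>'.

m = 15936
d = (16, 12);  v_rel = (12, 11),  |v_rel|² = 265
v_rel×d = (12)·(12) − (11)·(16) = -32
since m = R²·265 − (-32)²:  R² = (1024 + 15936) / 265 = 64
R = √64 = 8  ⇒  r_B = 8 − 3 = 5

rB=5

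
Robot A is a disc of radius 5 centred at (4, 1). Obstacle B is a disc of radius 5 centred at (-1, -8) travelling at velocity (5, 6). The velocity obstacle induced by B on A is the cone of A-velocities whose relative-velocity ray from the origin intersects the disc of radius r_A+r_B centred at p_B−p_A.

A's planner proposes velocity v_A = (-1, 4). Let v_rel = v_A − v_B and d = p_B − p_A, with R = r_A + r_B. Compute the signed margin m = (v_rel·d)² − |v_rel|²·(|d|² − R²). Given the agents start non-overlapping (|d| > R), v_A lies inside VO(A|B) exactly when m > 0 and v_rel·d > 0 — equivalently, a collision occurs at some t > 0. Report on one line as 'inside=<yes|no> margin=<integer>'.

d = (-5, -9),  |d|² = 106;  R = 5+5 = 10,  c = 106−10² = 6
v_rel = (-6, -2),  |v_rel|² = 40;  v_rel·d = (-6)·(-5) + (-2)·(-9) = 48
40·t² − 96·t + 6 = 0  ⇒  m = 48² − 40·6 = 2064
m = 2064 > 0,  v_rel·d = 48 > 0  ⇒  inside

inside=yes margin=2064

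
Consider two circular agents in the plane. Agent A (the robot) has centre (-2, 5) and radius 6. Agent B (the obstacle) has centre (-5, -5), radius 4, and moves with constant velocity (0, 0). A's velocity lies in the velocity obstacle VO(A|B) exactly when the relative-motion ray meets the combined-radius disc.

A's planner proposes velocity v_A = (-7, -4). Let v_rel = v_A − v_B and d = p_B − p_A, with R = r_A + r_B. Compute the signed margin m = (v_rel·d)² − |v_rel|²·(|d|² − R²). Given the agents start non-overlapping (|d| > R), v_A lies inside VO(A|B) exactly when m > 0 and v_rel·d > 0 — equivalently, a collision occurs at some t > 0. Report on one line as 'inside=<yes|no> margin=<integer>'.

d = (-3, -10),  |d|² = 109;  R = 6+4 = 10,  c = 109−10² = 9
v_rel = (-7, -4),  |v_rel|² = 65;  v_rel·d = (-7)·(-3) + (-4)·(-10) = 61
65·t² − 122·t + 9 = 0  ⇒  m = 61² − 65·9 = 3136
m = 3136 > 0,  v_rel·d = 61 > 0  ⇒  inside

inside=yes margin=3136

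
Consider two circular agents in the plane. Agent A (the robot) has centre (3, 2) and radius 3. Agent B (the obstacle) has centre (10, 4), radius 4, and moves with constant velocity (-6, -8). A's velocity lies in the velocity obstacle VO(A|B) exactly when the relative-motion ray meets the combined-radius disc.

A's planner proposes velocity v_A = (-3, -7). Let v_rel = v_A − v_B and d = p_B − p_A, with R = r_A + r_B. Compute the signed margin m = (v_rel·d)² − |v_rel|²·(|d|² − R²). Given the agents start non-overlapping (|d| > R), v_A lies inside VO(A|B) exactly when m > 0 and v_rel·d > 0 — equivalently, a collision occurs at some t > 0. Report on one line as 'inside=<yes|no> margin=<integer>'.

d = (7, 2),  |d|² = 53;  R = 3+4 = 7,  c = 53−7² = 4
v_rel = (3, 1),  |v_rel|² = 10;  v_rel·d = (3)·(7) + (1)·(2) = 23
10·t² − 46·t + 4 = 0  ⇒  m = 23² − 10·4 = 489
m = 489 > 0,  v_rel·d = 23 > 0  ⇒  inside

inside=yes margin=489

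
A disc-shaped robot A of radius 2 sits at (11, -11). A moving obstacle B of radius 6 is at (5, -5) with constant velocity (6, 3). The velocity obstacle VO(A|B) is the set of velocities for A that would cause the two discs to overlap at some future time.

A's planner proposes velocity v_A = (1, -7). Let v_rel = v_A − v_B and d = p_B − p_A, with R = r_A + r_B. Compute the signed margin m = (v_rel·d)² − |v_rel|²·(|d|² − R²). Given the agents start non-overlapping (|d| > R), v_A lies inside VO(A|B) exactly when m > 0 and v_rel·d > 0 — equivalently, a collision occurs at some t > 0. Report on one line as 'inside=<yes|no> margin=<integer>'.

d = (-6, 6),  |d|² = 72;  R = 2+6 = 8,  c = 72−8² = 8
v_rel = (-5, -10),  |v_rel|² = 125;  v_rel·d = (-5)·(-6) + (-10)·(6) = -30
125·t² + 60·t + 8 = 0  ⇒  m = (-30)² − 125·8 = -100
m = -100 < 0,  v_rel·d = -30 < 0  ⇒  outside

inside=no margin=-100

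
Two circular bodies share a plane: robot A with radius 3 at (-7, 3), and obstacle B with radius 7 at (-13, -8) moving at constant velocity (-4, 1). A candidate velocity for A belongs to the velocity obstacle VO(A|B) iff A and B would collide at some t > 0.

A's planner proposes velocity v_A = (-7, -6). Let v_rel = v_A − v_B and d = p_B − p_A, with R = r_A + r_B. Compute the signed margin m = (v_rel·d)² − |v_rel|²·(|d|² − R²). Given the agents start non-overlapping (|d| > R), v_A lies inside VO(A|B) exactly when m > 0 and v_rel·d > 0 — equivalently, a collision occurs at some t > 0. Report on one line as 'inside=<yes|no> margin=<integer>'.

d = (-6, -11),  |d|² = 157;  R = 3+7 = 10,  c = 157−10² = 57
v_rel = (-3, -7),  |v_rel|² = 58;  v_rel·d = (-3)·(-6) + (-7)·(-11) = 95
58·t² − 190·t + 57 = 0  ⇒  m = 95² − 58·57 = 5719
m = 5719 > 0,  v_rel·d = 95 > 0  ⇒  inside

inside=yes margin=5719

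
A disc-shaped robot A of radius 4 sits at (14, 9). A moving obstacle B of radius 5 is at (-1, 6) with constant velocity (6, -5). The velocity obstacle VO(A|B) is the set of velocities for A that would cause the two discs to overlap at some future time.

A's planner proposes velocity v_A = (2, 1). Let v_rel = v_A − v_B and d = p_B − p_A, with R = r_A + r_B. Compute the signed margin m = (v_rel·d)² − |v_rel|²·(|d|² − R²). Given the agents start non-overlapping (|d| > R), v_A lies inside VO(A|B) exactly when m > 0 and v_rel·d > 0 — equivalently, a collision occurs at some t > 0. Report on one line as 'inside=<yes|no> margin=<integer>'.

d = (-15, -3),  |d|² = 234;  R = 4+5 = 9,  c = 234−9² = 153
v_rel = (-4, 6),  |v_rel|² = 52;  v_rel·d = (-4)·(-15) + (6)·(-3) = 42
52·t² − 84·t + 153 = 0  ⇒  m = 42² − 52·153 = -6192
m = -6192 < 0,  v_rel·d = 42 > 0  ⇒  outside

inside=no margin=-6192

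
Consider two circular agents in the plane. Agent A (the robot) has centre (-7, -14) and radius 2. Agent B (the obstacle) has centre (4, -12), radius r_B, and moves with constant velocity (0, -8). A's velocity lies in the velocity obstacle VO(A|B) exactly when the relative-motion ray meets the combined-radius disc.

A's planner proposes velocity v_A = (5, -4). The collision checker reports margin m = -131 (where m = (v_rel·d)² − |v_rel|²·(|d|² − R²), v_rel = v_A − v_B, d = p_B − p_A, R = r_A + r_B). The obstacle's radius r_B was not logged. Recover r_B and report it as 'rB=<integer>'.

m = -131
d = (11, 2);  v_rel = (5, 4),  |v_rel|² = 41
v_rel×d = (5)·(2) − (4)·(11) = -34
since m = R²·41 − (-34)²:  R² = (1156 + -131) / 41 = 25
R = √25 = 5  ⇒  r_B = 5 − 2 = 3

rB=3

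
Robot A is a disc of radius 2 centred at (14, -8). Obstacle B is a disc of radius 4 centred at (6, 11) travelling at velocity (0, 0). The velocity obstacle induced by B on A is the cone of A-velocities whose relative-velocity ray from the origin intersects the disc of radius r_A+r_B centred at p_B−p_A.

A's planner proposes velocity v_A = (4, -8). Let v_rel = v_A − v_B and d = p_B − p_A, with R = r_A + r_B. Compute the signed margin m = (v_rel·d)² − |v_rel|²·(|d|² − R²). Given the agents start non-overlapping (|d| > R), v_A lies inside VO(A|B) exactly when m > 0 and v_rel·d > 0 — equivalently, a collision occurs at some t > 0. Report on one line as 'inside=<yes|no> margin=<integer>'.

d = (-8, 19),  |d|² = 425;  R = 2+4 = 6,  c = 425−6² = 389
v_rel = (4, -8),  |v_rel|² = 80;  v_rel·d = (4)·(-8) + (-8)·(19) = -184
80·t² + 368·t + 389 = 0  ⇒  m = (-184)² − 80·389 = 2736
m = 2736 > 0,  v_rel·d = -184 < 0  ⇒  outside

inside=no margin=2736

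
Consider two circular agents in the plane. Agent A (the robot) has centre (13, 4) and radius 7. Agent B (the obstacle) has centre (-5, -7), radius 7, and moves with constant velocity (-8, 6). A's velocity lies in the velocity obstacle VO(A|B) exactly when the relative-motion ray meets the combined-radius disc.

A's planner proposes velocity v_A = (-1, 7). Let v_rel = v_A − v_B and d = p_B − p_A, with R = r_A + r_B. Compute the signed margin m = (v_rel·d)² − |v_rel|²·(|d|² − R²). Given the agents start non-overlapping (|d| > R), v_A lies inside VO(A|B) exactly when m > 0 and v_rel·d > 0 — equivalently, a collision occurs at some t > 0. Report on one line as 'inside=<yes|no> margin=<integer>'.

d = (-18, -11),  |d|² = 445;  R = 7+7 = 14,  c = 445−14² = 249
v_rel = (7, 1),  |v_rel|² = 50;  v_rel·d = (7)·(-18) + (1)·(-11) = -137
50·t² + 274·t + 249 = 0  ⇒  m = (-137)² − 50·249 = 6319
m = 6319 > 0,  v_rel·d = -137 < 0  ⇒  outside

inside=no margin=6319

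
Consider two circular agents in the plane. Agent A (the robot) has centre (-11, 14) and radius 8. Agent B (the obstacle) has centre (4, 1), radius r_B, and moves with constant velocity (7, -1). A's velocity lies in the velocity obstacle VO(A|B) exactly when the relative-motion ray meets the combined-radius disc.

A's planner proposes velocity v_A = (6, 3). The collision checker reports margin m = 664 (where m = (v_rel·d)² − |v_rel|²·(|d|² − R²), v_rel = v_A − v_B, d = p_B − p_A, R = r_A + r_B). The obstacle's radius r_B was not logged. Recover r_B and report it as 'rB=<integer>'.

m = 664
d = (15, -13);  v_rel = (-1, 4),  |v_rel|² = 17
v_rel×d = (-1)·(-13) − (4)·(15) = -47
since m = R²·17 − (-47)²:  R² = (2209 + 664) / 17 = 169
R = √169 = 13  ⇒  r_B = 13 − 8 = 5

rB=5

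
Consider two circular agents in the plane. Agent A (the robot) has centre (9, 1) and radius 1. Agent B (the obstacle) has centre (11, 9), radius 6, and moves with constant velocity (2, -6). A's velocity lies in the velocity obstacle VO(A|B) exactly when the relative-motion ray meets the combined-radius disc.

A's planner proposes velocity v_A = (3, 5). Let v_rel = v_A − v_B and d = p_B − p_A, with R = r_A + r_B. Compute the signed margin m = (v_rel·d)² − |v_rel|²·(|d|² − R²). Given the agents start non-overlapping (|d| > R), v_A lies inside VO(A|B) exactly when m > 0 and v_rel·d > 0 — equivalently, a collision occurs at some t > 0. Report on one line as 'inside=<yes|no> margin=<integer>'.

d = (2, 8),  |d|² = 68;  R = 1+6 = 7,  c = 68−7² = 19
v_rel = (1, 11),  |v_rel|² = 122;  v_rel·d = (1)·(2) + (11)·(8) = 90
122·t² − 180·t + 19 = 0  ⇒  m = 90² − 122·19 = 5782
m = 5782 > 0,  v_rel·d = 90 > 0  ⇒  inside

inside=yes margin=5782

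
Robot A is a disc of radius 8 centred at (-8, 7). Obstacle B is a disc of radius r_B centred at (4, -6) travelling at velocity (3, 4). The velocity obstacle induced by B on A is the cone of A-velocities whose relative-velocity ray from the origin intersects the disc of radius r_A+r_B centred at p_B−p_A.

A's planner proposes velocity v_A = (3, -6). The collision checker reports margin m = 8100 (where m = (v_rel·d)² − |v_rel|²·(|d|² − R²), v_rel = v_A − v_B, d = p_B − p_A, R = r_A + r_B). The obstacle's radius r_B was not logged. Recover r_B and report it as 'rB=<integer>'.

m = 8100
d = (12, -13);  v_rel = (0, -10),  |v_rel|² = 100
v_rel×d = (0)·(-13) − (-10)·(12) = 120
since m = R²·100 − 120²:  R² = (14400 + 8100) / 100 = 225
R = √225 = 15  ⇒  r_B = 15 − 8 = 7

rB=7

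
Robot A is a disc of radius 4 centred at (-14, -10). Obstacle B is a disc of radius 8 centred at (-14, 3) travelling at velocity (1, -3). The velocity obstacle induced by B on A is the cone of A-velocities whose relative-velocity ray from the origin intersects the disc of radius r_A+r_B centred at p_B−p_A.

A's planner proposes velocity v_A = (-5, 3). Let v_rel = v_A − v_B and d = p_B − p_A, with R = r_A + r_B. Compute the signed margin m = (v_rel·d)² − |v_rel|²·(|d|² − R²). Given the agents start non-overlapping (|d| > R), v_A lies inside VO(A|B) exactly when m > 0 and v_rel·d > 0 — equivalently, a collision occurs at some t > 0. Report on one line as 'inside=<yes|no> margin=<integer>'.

d = (0, 13),  |d|² = 169;  R = 4+8 = 12,  c = 169−12² = 25
v_rel = (-6, 6),  |v_rel|² = 72;  v_rel·d = (-6)·(0) + (6)·(13) = 78
72·t² − 156·t + 25 = 0  ⇒  m = 78² − 72·25 = 4284
m = 4284 > 0,  v_rel·d = 78 > 0  ⇒  inside

inside=yes margin=4284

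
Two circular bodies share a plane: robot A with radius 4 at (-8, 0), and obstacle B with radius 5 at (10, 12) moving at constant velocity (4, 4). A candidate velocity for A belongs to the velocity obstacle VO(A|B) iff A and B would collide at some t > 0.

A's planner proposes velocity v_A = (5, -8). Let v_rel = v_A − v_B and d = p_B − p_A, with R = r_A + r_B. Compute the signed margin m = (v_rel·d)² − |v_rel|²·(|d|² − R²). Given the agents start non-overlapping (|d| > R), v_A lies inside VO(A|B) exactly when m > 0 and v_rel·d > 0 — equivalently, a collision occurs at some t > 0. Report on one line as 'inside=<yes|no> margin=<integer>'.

d = (18, 12),  |d|² = 468;  R = 4+5 = 9,  c = 468−9² = 387
v_rel = (1, -12),  |v_rel|² = 145;  v_rel·d = (1)·(18) + (-12)·(12) = -126
145·t² + 252·t + 387 = 0  ⇒  m = (-126)² − 145·387 = -40239
m = -40239 < 0,  v_rel·d = -126 < 0  ⇒  outside

inside=no margin=-40239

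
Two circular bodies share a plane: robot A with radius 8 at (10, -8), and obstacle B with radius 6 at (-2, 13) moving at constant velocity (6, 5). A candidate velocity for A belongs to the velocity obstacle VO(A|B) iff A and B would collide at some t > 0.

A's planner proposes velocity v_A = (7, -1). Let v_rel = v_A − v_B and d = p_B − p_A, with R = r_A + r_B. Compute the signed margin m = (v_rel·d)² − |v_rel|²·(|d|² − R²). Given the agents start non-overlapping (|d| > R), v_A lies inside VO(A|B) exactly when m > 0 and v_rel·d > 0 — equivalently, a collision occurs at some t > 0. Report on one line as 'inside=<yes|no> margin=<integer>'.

d = (-12, 21),  |d|² = 585;  R = 8+6 = 14,  c = 585−14² = 389
v_rel = (1, -6),  |v_rel|² = 37;  v_rel·d = (1)·(-12) + (-6)·(21) = -138
37·t² + 276·t + 389 = 0  ⇒  m = (-138)² − 37·389 = 4651
m = 4651 > 0,  v_rel·d = -138 < 0  ⇒  outside

inside=no margin=4651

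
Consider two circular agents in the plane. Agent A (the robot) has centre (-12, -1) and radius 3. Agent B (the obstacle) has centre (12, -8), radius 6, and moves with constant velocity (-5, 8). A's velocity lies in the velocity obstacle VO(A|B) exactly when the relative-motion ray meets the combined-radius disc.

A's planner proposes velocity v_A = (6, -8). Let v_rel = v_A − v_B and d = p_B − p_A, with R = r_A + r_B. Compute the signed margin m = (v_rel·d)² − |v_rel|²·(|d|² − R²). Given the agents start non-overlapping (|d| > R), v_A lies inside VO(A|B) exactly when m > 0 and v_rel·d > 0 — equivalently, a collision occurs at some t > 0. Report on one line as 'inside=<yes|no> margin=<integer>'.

d = (24, -7),  |d|² = 625;  R = 3+6 = 9,  c = 625−9² = 544
v_rel = (11, -16),  |v_rel|² = 377;  v_rel·d = (11)·(24) + (-16)·(-7) = 376
377·t² − 752·t + 544 = 0  ⇒  m = 376² − 377·544 = -63712
m = -63712 < 0,  v_rel·d = 376 > 0  ⇒  outside

inside=no margin=-63712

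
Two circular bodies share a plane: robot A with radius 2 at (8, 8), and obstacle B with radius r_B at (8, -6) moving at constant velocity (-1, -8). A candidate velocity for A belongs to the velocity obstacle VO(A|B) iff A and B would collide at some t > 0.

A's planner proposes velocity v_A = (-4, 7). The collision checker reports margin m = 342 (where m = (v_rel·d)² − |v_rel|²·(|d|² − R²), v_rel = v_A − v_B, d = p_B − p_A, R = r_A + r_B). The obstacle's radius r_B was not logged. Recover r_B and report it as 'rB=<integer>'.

m = 342
d = (0, -14);  v_rel = (-3, 15),  |v_rel|² = 234
v_rel×d = (-3)·(-14) − (15)·(0) = 42
since m = R²·234 − 42²:  R² = (1764 + 342) / 234 = 9
R = √9 = 3  ⇒  r_B = 3 − 2 = 1

rB=1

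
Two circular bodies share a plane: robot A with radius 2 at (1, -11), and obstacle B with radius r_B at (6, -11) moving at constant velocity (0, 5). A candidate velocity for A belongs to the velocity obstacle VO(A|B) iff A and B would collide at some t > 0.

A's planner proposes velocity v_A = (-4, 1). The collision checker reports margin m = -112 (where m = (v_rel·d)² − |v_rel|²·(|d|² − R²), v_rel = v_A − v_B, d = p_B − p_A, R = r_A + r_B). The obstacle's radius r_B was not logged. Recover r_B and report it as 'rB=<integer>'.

m = -112
d = (5, 0);  v_rel = (-4, -4),  |v_rel|² = 32
v_rel×d = (-4)·(0) − (-4)·(5) = 20
since m = R²·32 − 20²:  R² = (400 + -112) / 32 = 9
R = √9 = 3  ⇒  r_B = 3 − 2 = 1

rB=1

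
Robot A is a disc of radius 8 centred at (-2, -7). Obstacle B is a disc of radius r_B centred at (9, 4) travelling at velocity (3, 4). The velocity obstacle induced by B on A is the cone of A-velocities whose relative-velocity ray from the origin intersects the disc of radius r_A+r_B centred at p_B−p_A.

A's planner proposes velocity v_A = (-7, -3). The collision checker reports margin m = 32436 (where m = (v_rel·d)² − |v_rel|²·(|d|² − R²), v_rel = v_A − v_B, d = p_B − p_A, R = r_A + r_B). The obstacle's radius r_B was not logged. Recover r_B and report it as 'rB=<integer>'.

m = 32436
d = (11, 11);  v_rel = (-10, -7),  |v_rel|² = 149
v_rel×d = (-10)·(11) − (-7)·(11) = -33
since m = R²·149 − (-33)²:  R² = (1089 + 32436) / 149 = 225
R = √225 = 15  ⇒  r_B = 15 − 8 = 7

rB=7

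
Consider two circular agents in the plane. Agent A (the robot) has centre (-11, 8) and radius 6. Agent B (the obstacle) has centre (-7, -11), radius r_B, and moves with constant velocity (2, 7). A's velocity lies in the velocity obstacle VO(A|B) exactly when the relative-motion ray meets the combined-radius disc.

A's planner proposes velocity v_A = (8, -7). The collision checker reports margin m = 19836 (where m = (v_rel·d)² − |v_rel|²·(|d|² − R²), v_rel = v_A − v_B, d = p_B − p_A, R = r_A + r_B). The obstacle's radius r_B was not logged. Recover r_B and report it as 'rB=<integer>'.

m = 19836
d = (4, -19);  v_rel = (6, -14),  |v_rel|² = 232
v_rel×d = (6)·(-19) − (-14)·(4) = -58
since m = R²·232 − (-58)²:  R² = (3364 + 19836) / 232 = 100
R = √100 = 10  ⇒  r_B = 10 − 6 = 4

rB=4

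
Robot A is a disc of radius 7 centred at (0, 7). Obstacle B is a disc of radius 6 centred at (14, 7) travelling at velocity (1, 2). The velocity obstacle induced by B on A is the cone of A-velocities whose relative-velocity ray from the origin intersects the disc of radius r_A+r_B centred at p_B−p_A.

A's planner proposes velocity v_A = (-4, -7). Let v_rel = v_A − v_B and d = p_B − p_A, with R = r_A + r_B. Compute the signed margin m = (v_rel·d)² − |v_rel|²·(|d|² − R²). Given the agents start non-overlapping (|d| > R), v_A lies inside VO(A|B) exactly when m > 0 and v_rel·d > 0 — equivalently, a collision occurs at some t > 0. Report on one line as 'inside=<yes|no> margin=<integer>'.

d = (14, 0),  |d|² = 196;  R = 7+6 = 13,  c = 196−13² = 27
v_rel = (-5, -9),  |v_rel|² = 106;  v_rel·d = (-5)·(14) + (-9)·(0) = -70
106·t² + 140·t + 27 = 0  ⇒  m = (-70)² − 106·27 = 2038
m = 2038 > 0,  v_rel·d = -70 < 0  ⇒  outside

inside=no margin=2038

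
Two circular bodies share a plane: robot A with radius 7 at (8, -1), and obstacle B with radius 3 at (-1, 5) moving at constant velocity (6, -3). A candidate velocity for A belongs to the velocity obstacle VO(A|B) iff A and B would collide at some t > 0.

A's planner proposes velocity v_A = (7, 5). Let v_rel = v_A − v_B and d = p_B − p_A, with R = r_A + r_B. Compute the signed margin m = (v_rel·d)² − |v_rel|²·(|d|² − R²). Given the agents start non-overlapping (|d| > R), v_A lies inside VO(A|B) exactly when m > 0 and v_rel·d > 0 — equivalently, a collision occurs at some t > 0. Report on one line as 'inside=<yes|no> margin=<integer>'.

d = (-9, 6),  |d|² = 117;  R = 7+3 = 10,  c = 117−10² = 17
v_rel = (1, 8),  |v_rel|² = 65;  v_rel·d = (1)·(-9) + (8)·(6) = 39
65·t² − 78·t + 17 = 0  ⇒  m = 39² − 65·17 = 416
m = 416 > 0,  v_rel·d = 39 > 0  ⇒  inside

inside=yes margin=416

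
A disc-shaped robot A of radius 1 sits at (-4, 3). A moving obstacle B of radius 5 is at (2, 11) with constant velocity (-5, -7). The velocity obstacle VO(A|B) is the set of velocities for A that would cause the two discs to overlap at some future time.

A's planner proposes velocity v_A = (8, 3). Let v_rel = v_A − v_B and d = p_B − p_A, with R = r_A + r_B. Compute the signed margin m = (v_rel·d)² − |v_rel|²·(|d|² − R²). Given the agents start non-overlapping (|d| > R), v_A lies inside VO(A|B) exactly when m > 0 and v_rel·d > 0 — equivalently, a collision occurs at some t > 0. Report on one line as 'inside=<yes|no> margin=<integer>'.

d = (6, 8),  |d|² = 100;  R = 1+5 = 6,  c = 100−6² = 64
v_rel = (13, 10),  |v_rel|² = 269;  v_rel·d = (13)·(6) + (10)·(8) = 158
269·t² − 316·t + 64 = 0  ⇒  m = 158² − 269·64 = 7748
m = 7748 > 0,  v_rel·d = 158 > 0  ⇒  inside

inside=yes margin=7748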